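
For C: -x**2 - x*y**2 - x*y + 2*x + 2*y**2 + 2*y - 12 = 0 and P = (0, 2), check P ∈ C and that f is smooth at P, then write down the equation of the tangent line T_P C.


Tangent line at P: -4*x + 10*y - 20 = 0.

Step 1: f(0, 2) = 0, so P lies on C.
Step 2: partial derivatives
  f_x(x, y) = -2*x - y**2 - y + 2, f_y(x, y) = -2*x*y - x + 4*y + 2.
  f_x(P) = -4, f_y(P) = 10 (gradient nonzero, so P is smooth).
Step 3: tangent line at P: -4·(x − 0) + 10·(y − 2) = 0.
Expanding: -4*x + 10*y - 20 = 0.


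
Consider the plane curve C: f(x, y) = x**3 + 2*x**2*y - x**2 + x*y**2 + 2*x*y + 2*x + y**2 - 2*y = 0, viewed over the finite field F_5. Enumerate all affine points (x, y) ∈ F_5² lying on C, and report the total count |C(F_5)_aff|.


Affine F_5-points: {(0, 0), (0, 2), (2, 2), (2, 3), (3, 1), (4, 3)}; count = 6.

For each of the 25 pairs (x, y) ∈ F_5², evaluate f(x, y) mod 5. Record the zeros.
  x = 0: [0↦0, 1↦4, 2↦0, 3↦3, 4↦3]  zeros at y ∈ {0, 2}
  x = 1: [0↦2, 1↦1, 2↦4, 3↦1, 4↦2]  zeros at y ∈ ∅
  x = 2: [0↦3, 1↦1, 2↦0, 3↦0, 4↦1]  zeros at y ∈ {2, 3}
  x = 3: [0↦4, 1↦0, 2↦4, 3↦1, 4↦1]  zeros at y ∈ {1}
  x = 4: [0↦1, 1↦4, 2↦2, 3↦0, 4↦3]  zeros at y ∈ {3}
Collecting zeros: affine points = {(0, 0), (0, 2), (2, 2), (2, 3), (3, 1), (4, 3)}.
Total count |C(F_5)_aff| = 6.


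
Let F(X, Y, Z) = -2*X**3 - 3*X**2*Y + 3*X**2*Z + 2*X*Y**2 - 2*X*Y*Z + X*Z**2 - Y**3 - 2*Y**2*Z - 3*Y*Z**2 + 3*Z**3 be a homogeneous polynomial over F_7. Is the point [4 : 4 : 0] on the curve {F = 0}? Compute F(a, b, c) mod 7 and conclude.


F(4,4,0) ≡ 3 (mod 7); P is NOT on the curve.

Evaluate F(4, 4, 0) term-by-term (mod 7).
  -2*X**3 ↦ -2·64·1·1 = -128
  -3*X**2*Y ↦ -3·16·4·1 = -192
  3*X**2*Z ↦ 3·16·1·0 = 0
  2*X*Y**2 ↦ 2·4·16·1 = 128
  -2*X*Y*Z ↦ -2·4·4·0 = 0
  X*Z**2 ↦ 1·4·1·0 = 0
  -Y**3 ↦ -1·1·64·1 = -64
  -2*Y**2*Z ↦ -2·1·16·0 = 0
  -3*Y*Z**2 ↦ -3·1·4·0 = 0
  3*Z**3 ↦ 3·1·1·0 = 0
Sum: F(4, 4, 0) = (-128) + (-192) + (0) + (128) + (0) + (0) + (-64) + (0) + (0) + (0) = -256.
Reducing mod 7: -256 ≡ 3 (mod 7).
Since F(a, b, c) ≡ 3 ≠ 0 (mod 7), P does NOT lie on the curve.


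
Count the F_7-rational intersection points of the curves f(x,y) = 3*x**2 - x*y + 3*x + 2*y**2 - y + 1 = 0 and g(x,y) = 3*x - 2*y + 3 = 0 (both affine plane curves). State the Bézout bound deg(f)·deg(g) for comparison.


Common zeros: ∅; count = 0; Bézout bound = 2.

deg(f) = 2, deg(g) = 1, so Bézout bound = 2.
Scan x ∈ F_7. For each x, list the y ∈ F_7 with f(x, y) ≡ 0 and those with g(x, y) ≡ 0 (mod 7); the common zeros in that column are the intersection.
  x = 0: f ≡ 0 at y ∈ {2}; g ≡ 0 at y ∈ {5}; common: ∅.
  x = 1: f ≡ 0 at y ∈ {0, 1}; g ≡ 0 at y ∈ {3}; common: ∅.
  x = 2: f ≡ 0 at y ∈ {2, 3}; g ≡ 0 at y ∈ {1}; common: ∅.
  x = 3: f ≡ 0 at y ∈ {1}; g ≡ 0 at y ∈ {6}; common: ∅.
  x = 4: f ≡ 0 at y ∈ ∅; g ≡ 0 at y ∈ {4}; common: ∅.
  x = 5: f ≡ 0 at y ∈ {0, 3}; g ≡ 0 at y ∈ {2}; common: ∅.
  x = 6: f ≡ 0 at y ∈ ∅; g ≡ 0 at y ∈ {0}; common: ∅.
Collecting: common zeros = ∅, so the count is 0.
Comparison with the Bézout bound: 0 ≤ 2 = deg(f)·deg(g), as expected for curves with no common component (the affine F_7-count falls short of the bound because intersections may lie at infinity, over extension fields, or carry multiplicity).


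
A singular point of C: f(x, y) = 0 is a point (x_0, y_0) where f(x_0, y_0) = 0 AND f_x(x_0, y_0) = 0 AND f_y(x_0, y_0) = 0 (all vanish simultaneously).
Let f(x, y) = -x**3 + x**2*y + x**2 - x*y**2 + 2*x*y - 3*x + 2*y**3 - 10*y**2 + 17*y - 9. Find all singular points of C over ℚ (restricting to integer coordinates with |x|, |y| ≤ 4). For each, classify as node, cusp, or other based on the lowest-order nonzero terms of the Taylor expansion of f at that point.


Singular points: {(1, 2)}; classification: cusp.

Compute partial derivatives:
  f_x = -3*x**2 + 2*x*y + 2*x - y**2 + 2*y - 3.
  f_y = x**2 - 2*x*y + 2*x + 6*y**2 - 20*y + 17.
Scan x_0 ∈ {−4, ..., 4}. For each x_0, f_y(x_0, y) is a polynomial in y; find its integer roots y ∈ {−4, ..., 4}, then test f_x and f at those candidates.
  x = -4: f_y(-4, y) = 6*y**2 - 12*y + 25; no integer root y with |y| ≤ 4.
  x = -3: f_y(-3, y) = 6*y**2 - 14*y + 20; no integer root y with |y| ≤ 4.
  x = -2: f_y(-2, y) = 6*y**2 - 16*y + 17; no integer root y with |y| ≤ 4.
  x = -1: f_y(-1, y) = 6*y**2 - 18*y + 16; no integer root y with |y| ≤ 4.
  x = 0: f_y(0, y) = 6*y**2 - 20*y + 17; no integer root y with |y| ≤ 4.
  x = 1: f_y(1, y) = 6*y**2 - 22*y + 20; vanishes at y ∈ {2}. (1, 2): f_x = 0, f = 0 — SINGULAR.
  x = 2: f_y(2, y) = 6*y**2 - 24*y + 25; no integer root y with |y| ≤ 4.
  x = 3: f_y(3, y) = 6*y**2 - 26*y + 32; no integer root y with |y| ≤ 4.
  x = 4: f_y(4, y) = 6*y**2 - 28*y + 41; no integer root y with |y| ≤ 4.
Only singular point on the grid: (1, 2).
Classify: substitute x = 1 + u, y = 2 + v and expand: f = -u**3 + u**2*v - u*v**2 + 2*v**3 + v**2.
No constant or linear terms (consistent with a singular point). Quadratic part: v**2. Cubic part: -u**3 + u**2*v - u*v**2 + 2*v**3.
The quadratic part v**2 is a perfect square, so there is a single (double) tangent line v = 0, i.e. y = 2. Restricting the cubic part to that line (v = 0) leaves -u**3 ≠ 0, so f is not divisible by v and the branch is v² ≈ u**3 to lowest order — this is a cusp.
Classification: cusp.


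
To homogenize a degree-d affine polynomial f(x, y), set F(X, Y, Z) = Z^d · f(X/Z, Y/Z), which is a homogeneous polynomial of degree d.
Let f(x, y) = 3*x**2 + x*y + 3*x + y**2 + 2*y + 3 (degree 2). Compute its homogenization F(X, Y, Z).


F(X, Y, Z) = 3*X**2 + X*Y + 3*X*Z + Y**2 + 2*Y*Z + 3*Z**2

deg(f) = 2.
Substitute x = X/Z, y = Y/Z into f, then multiply by Z^2.
  monomial 3·x^2·y^0 ↦ 3·X^2·Y^0·Z^0.
  monomial 1·x^1·y^1 ↦ 1·X^1·Y^1·Z^0.
  monomial 3·x^1·y^0 ↦ 3·X^1·Y^0·Z^1.
  monomial 1·x^0·y^2 ↦ 1·X^0·Y^2·Z^0.
  monomial 2·x^0·y^1 ↦ 2·X^0·Y^1·Z^1.
  monomial 3·x^0·y^0 ↦ 3·X^0·Y^0·Z^2.
Collecting: F(X, Y, Z) = 3*X**2 + X*Y + 3*X*Z + Y**2 + 2*Y*Z + 3*Z**2.


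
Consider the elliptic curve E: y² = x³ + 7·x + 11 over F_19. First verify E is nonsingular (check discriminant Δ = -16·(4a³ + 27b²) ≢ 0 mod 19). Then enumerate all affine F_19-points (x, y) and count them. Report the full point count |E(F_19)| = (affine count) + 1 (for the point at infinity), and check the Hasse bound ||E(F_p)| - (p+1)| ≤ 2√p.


Affine points = {(0, 7), (0, 12), (1, 0), (5, 0), (7, 2), (7, 17), (8, 3), (8, 16), (9, 9), (9, 10), (10, 6), (10, 13), (13, 0), (16, 1), (16, 18)}; affine count = 15; |E(F_19)| = 16.

Discriminant check: Δ ∝ 4a³ + 27b² = 4·7³ + 27·11² = 4·343 + 27·121 ≡ 3 (mod 19). Nonzero ⇒ E is nonsingular.
For each x ∈ F_19, compute rhs = x³ + 7·x + 11 mod 19, then count y ∈ F_19 with y² ≡ rhs.
  x = 0: rhs = 11, matching y values: 7, 12 (2 points).
  x = 1: rhs = 0, matching y values: 0 (1 points).
  x = 2: rhs = 14, matching y values: none (0 points).
  x = 3: rhs = 2, matching y values: none (0 points).
  x = 4: rhs = 8, matching y values: none (0 points).
  x = 5: rhs = 0, matching y values: 0 (1 points).
  x = 6: rhs = 3, matching y values: none (0 points).
  x = 7: rhs = 4, matching y values: 2, 17 (2 points).
  x = 8: rhs = 9, matching y values: 3, 16 (2 points).
  x = 9: rhs = 5, matching y values: 9, 10 (2 points).
  x = 10: rhs = 17, matching y values: 6, 13 (2 points).
  x = 11: rhs = 13, matching y values: none (0 points).
  x = 12: rhs = 18, matching y values: none (0 points).
  x = 13: rhs = 0, matching y values: 0 (1 points).
  x = 14: rhs = 3, matching y values: none (0 points).
  x = 15: rhs = 14, matching y values: none (0 points).
  x = 16: rhs = 1, matching y values: 1, 18 (2 points).
  x = 17: rhs = 8, matching y values: none (0 points).
  x = 18: rhs = 3, matching y values: none (0 points).
Total affine count: 15.
Full point count |E(F_19)| = 15 + 1 = 16.
Hasse bound: |16 − (19+1)| = |-4| = 4 ≤ 2√19 ≈ 8.7178 ✓.


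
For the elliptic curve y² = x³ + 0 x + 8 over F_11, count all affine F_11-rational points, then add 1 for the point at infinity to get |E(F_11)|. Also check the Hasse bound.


Affine points = {(1, 3), (1, 8), (2, 4), (2, 7), (5, 1), (5, 10), (6, 2), (6, 9), (8, 5), (8, 6), (9, 0)}; affine count = 11; |E(F_11)| = 12.

Discriminant check: Δ ∝ 4a³ + 27b² = 4·0³ + 27·8² = 4·0 + 27·64 ≡ 1 (mod 11). Nonzero ⇒ E is nonsingular.
For each x ∈ F_11, compute rhs = x³ + 0·x + 8 mod 11, then count y ∈ F_11 with y² ≡ rhs.
  x = 0: rhs = 8, matching y values: none (0 points).
  x = 1: rhs = 9, matching y values: 3, 8 (2 points).
  x = 2: rhs = 5, matching y values: 4, 7 (2 points).
  x = 3: rhs = 2, matching y values: none (0 points).
  x = 4: rhs = 6, matching y values: none (0 points).
  x = 5: rhs = 1, matching y values: 1, 10 (2 points).
  x = 6: rhs = 4, matching y values: 2, 9 (2 points).
  x = 7: rhs = 10, matching y values: none (0 points).
  x = 8: rhs = 3, matching y values: 5, 6 (2 points).
  x = 9: rhs = 0, matching y values: 0 (1 points).
  x = 10: rhs = 7, matching y values: none (0 points).
Total affine count: 11.
Full point count |E(F_11)| = 11 + 1 = 12.
Hasse bound: |12 − (11+1)| = |0| = 0 ≤ 2√11 ≈ 6.6332 ✓.


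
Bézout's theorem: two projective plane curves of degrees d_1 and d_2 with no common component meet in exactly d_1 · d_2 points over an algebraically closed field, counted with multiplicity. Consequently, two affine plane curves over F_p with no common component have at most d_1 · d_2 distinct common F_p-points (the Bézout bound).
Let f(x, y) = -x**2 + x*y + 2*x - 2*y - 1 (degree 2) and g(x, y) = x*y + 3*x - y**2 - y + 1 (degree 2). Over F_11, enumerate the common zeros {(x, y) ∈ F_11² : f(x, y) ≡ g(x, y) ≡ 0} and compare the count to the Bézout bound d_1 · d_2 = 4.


Common zeros: ∅; count = 0; Bézout bound = 4.

deg(f) = 2, deg(g) = 2, so Bézout bound = 4.
Scan x ∈ F_11. For each x, list the y ∈ F_11 with f(x, y) ≡ 0 and those with g(x, y) ≡ 0 (mod 11); the common zeros in that column are the intersection.
  x = 0: f ≡ 0 at y ∈ {5}; g ≡ 0 at y ∈ {3, 7}; common: ∅.
  x = 1: f ≡ 0 at y ∈ {0}; g ≡ 0 at y ∈ {2, 9}; common: ∅.
  x = 2: f ≡ 0 at y ∈ ∅; g ≡ 0 at y ∈ ∅; common: ∅.
  x = 3: f ≡ 0 at y ∈ {4}; g ≡ 0 at y ∈ {1}; common: ∅.
  x = 4: f ≡ 0 at y ∈ {10}; g ≡ 0 at y ∈ ∅; common: ∅.
  x = 5: f ≡ 0 at y ∈ {9}; g ≡ 0 at y ∈ {5, 10}; common: ∅.
  x = 6: f ≡ 0 at y ∈ {9}; g ≡ 0 at y ∈ ∅; common: ∅.
  x = 7: f ≡ 0 at y ∈ {5}; g ≡ 0 at y ∈ {0, 6}; common: ∅.
  x = 8: f ≡ 0 at y ∈ {10}; g ≡ 0 at y ∈ ∅; common: ∅.
  x = 9: f ≡ 0 at y ∈ {6}; g ≡ 0 at y ∈ {4}; common: ∅.
  x = 10: f ≡ 0 at y ∈ {6}; g ≡ 0 at y ∈ ∅; common: ∅.
Collecting: common zeros = ∅, so the count is 0.
Comparison with the Bézout bound: 0 ≤ 4 = deg(f)·deg(g), as expected for curves with no common component (the affine F_11-count falls short of the bound because intersections may lie at infinity, over extension fields, or carry multiplicity).


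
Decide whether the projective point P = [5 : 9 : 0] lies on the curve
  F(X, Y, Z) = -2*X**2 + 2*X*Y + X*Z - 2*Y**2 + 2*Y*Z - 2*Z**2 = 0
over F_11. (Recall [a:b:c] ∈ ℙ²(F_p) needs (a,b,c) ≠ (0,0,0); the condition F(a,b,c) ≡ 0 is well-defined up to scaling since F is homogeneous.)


F(5,9,0) ≡ 10 (mod 11); P is NOT on the curve.

Evaluate F(5, 9, 0) term-by-term (mod 11).
  -2*X**2 ↦ -2·25·1·1 = -50
  2*X*Y ↦ 2·5·9·1 = 90
  X*Z ↦ 1·5·1·0 = 0
  -2*Y**2 ↦ -2·1·81·1 = -162
  2*Y*Z ↦ 2·1·9·0 = 0
  -2*Z**2 ↦ -2·1·1·0 = 0
Sum: F(5, 9, 0) = (-50) + (90) + (0) + (-162) + (0) + (0) = -122.
Reducing mod 11: -122 ≡ 10 (mod 11).
Since F(a, b, c) ≡ 10 ≠ 0 (mod 11), P does NOT lie on the curve.


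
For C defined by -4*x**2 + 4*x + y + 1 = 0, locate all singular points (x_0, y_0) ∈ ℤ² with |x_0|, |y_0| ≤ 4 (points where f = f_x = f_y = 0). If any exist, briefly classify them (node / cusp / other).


No singular points in the scanned grid; C is smooth there.

Compute partial derivatives:
  f_x = 4 - 8*x.
  f_y = 1.
f_y = 1 is a nonzero constant, so f_y never vanishes: no point (x, y) can satisfy f = f_x = f_y = 0. In particular no (x, y) ∈ {−4, ..., 4}² is singular; the curve is smooth.


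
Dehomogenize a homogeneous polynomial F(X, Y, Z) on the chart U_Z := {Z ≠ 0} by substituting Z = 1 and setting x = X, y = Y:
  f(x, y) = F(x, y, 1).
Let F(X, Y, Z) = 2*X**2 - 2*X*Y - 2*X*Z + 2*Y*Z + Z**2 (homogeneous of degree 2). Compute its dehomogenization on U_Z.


f(x, y) = 2*x**2 - 2*x*y - 2*x + 2*y + 1

On U_Z we set Z = 1. Each monomial c·X^i·Y^j·Z^k in F becomes c·x^i·y^j·1^k = c·x^i·y^j.
Substituting Z = 1: F(X, Y, 1) = 2*x**2 - 2*x*y - 2*x + 2*y + 1.
Note: deg(f) ≤ deg(F) = 2; strict inequality happens when F is divisible by Z (lost terms).


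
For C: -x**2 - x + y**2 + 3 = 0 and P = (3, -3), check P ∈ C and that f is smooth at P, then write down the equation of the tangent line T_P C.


Tangent line at P: -7*x - 6*y + 3 = 0.

Step 1: f(3, -3) = 0, so P lies on C.
Step 2: partial derivatives
  f_x(x, y) = -2*x - 1, f_y(x, y) = 2*y.
  f_x(P) = -7, f_y(P) = -6 (gradient nonzero, so P is smooth).
Step 3: tangent line at P: -7·(x − 3) + -6·(y − -3) = 0.
Expanding: -7*x - 6*y + 3 = 0.


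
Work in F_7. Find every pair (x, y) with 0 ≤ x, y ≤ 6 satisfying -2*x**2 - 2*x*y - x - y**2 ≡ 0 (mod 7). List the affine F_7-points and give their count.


Affine F_7-points: {(0, 0), (2, 4), (2, 6), (3, 0), (3, 1), (4, 2), (4, 4), (6, 1)}; count = 8.

For each of the 49 pairs (x, y) ∈ F_7², evaluate f(x, y) mod 7. Record the zeros.
  x = 0: [0↦0, 1↦6, 2↦3, 3↦5, 4↦5, 5↦3, 6↦6]  zeros at y ∈ {0}
  x = 1: [0↦4, 1↦1, 2↦3, 3↦3, 4↦1, 5↦4, 6↦5]  zeros at y ∈ ∅
  x = 2: [0↦4, 1↦6, 2↦6, 3↦4, 4↦0, 5↦1, 6↦0]  zeros at y ∈ {4, 6}
  x = 3: [0↦0, 1↦0, 2↦5, 3↦1, 4↦2, 5↦1, 6↦5]  zeros at y ∈ {0, 1}
  x = 4: [0↦6, 1↦4, 2↦0, 3↦1, 4↦0, 5↦4, 6↦6]  zeros at y ∈ {2, 4}
  x = 5: [0↦1, 1↦4, 2↦5, 3↦4, 4↦1, 5↦3, 6↦3]  zeros at y ∈ ∅
  x = 6: [0↦6, 1↦0, 2↦6, 3↦3, 4↦5, 5↦5, 6↦3]  zeros at y ∈ {1}
Collecting zeros: affine points = {(0, 0), (2, 4), (2, 6), (3, 0), (3, 1), (4, 2), (4, 4), (6, 1)}.
Total count |C(F_7)_aff| = 8.


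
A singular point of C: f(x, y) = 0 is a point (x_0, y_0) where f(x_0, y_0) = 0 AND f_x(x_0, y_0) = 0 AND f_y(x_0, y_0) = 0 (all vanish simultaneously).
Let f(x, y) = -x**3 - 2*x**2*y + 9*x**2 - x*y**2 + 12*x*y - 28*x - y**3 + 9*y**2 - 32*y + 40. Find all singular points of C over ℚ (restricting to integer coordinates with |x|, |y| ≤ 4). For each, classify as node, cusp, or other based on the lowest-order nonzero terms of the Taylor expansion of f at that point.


Singular points: {(2, 2)}; classification: node.

Compute partial derivatives:
  f_x = -3*x**2 - 4*x*y + 18*x - y**2 + 12*y - 28.
  f_y = -2*x**2 - 2*x*y + 12*x - 3*y**2 + 18*y - 32.
Scan x_0 ∈ {−4, ..., 4}. For each x_0, f_y(x_0, y) is a polynomial in y; find its integer roots y ∈ {−4, ..., 4}, then test f_x and f at those candidates.
  x = -4: f_y(-4, y) = -3*y**2 + 26*y - 112; no integer root y with |y| ≤ 4.
  x = -3: f_y(-3, y) = -3*y**2 + 24*y - 86; no integer root y with |y| ≤ 4.
  x = -2: f_y(-2, y) = -3*y**2 + 22*y - 64; no integer root y with |y| ≤ 4.
  x = -1: f_y(-1, y) = -3*y**2 + 20*y - 46; no integer root y with |y| ≤ 4.
  x = 0: f_y(0, y) = -3*y**2 + 18*y - 32; no integer root y with |y| ≤ 4.
  x = 1: f_y(1, y) = -3*y**2 + 16*y - 22; no integer root y with |y| ≤ 4.
  x = 2: f_y(2, y) = -3*y**2 + 14*y - 16; vanishes at y ∈ {2}. (2, 2): f_x = 0, f = 0 — SINGULAR.
  x = 3: f_y(3, y) = -3*y**2 + 12*y - 14; no integer root y with |y| ≤ 4.
  x = 4: f_y(4, y) = -3*y**2 + 10*y - 16; no integer root y with |y| ≤ 4.
Only singular point on the grid: (2, 2).
Classify: substitute x = 2 + u, y = 2 + v and expand: f = -u**3 - 2*u**2*v - u**2 - u*v**2 - v**3 + v**2.
No constant or linear terms (consistent with a singular point). Quadratic part: -u**2 + v**2. Cubic part: -u**3 - 2*u**2*v - u*v**2 - v**3.
The quadratic part v**2 - u**2 = (v − u)(v + u) splits into two distinct linear factors, so there are two distinct tangent lines y − 2 = ±(x − 2) — this is a node (ordinary double point).
Classification: node.


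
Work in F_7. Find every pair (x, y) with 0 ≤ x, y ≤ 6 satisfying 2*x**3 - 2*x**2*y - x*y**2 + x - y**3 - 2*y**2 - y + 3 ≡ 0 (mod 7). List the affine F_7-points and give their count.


Affine F_7-points: {(1, 6), (2, 0), (2, 1), (2, 2), (3, 1), (6, 0)}; count = 6.

For each of the 49 pairs (x, y) ∈ F_7², evaluate f(x, y) mod 7. Record the zeros.
  x = 0: [0↦3, 1↦6, 2↦6, 3↦4, 4↦1, 5↦5, 6↦3]  zeros at y ∈ ∅
  x = 1: [0↦6, 1↦6, 2↦1, 3↦6, 4↦1, 5↦1, 6↦0]  zeros at y ∈ {6}
  x = 2: [0↦0, 1↦0, 2↦0, 3↦1, 4↦4, 5↦3, 6↦6]  zeros at y ∈ {0, 1, 2}
  x = 3: [0↦4, 1↦0, 2↦1, 3↦1, 4↦1, 5↦2, 6↦5]  zeros at y ∈ {1}
  x = 4: [0↦2, 1↦4, 2↦2, 3↦4, 4↦4, 5↦3, 6↦2]  zeros at y ∈ ∅
  x = 5: [0↦6, 1↦3, 2↦1, 3↦1, 4↦4, 5↦4, 6↦2]  zeros at y ∈ ∅
  x = 6: [0↦0, 1↦2, 2↦3, 3↦4, 4↦6, 5↦3, 6↦3]  zeros at y ∈ {0}
Collecting zeros: affine points = {(1, 6), (2, 0), (2, 1), (2, 2), (3, 1), (6, 0)}.
Total count |C(F_7)_aff| = 6.


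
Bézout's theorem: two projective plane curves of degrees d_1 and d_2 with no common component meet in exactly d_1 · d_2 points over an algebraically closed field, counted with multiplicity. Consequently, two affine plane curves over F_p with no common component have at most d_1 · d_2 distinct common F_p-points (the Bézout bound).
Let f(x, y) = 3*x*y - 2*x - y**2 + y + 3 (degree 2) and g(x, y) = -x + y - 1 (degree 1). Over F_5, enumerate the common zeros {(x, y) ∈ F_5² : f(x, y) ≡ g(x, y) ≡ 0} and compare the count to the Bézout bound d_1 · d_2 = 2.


Common zeros: {(1, 2), (4, 0)}; count = 2; Bézout bound = 2.

deg(f) = 2, deg(g) = 1, so Bézout bound = 2.
Scan x ∈ F_5. For each x, list the y ∈ F_5 with f(x, y) ≡ 0 and those with g(x, y) ≡ 0 (mod 5); the common zeros in that column are the intersection.
  x = 0: f ≡ 0 at y ∈ ∅; g ≡ 0 at y ∈ {1}; common: ∅.
  x = 1: f ≡ 0 at y ∈ {2}; g ≡ 0 at y ∈ {2}; common: {2}.
  x = 2: f ≡ 0 at y ∈ {1}; g ≡ 0 at y ∈ {3}; common: ∅.
  x = 3: f ≡ 0 at y ∈ ∅; g ≡ 0 at y ∈ {4}; common: ∅.
  x = 4: f ≡ 0 at y ∈ {0, 3}; g ≡ 0 at y ∈ {0}; common: {0}.
Collecting: common zeros = {(1, 2), (4, 0)}, so the count is 2.
Comparison with the Bézout bound: 2 ≤ 2 = deg(f)·deg(g), as expected for curves with no common component (the bound is attained).


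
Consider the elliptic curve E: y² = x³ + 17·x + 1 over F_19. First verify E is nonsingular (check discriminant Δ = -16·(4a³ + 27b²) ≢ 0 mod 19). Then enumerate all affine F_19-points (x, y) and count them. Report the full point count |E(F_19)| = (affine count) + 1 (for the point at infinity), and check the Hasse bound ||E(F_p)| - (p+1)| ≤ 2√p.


Affine points = {(0, 1), (0, 18), (1, 0), (2, 9), (2, 10), (4, 0), (7, 8), (7, 11), (9, 3), (9, 16), (13, 5), (13, 14), (14, 0), (17, 4), (17, 15)}; affine count = 15; |E(F_19)| = 16.

Discriminant check: Δ ∝ 4a³ + 27b² = 4·17³ + 27·1² = 4·4913 + 27·1 ≡ 14 (mod 19). Nonzero ⇒ E is nonsingular.
For each x ∈ F_19, compute rhs = x³ + 17·x + 1 mod 19, then count y ∈ F_19 with y² ≡ rhs.
  x = 0: rhs = 1, matching y values: 1, 18 (2 points).
  x = 1: rhs = 0, matching y values: 0 (1 points).
  x = 2: rhs = 5, matching y values: 9, 10 (2 points).
  x = 3: rhs = 3, matching y values: none (0 points).
  x = 4: rhs = 0, matching y values: 0 (1 points).
  x = 5: rhs = 2, matching y values: none (0 points).
  x = 6: rhs = 15, matching y values: none (0 points).
  x = 7: rhs = 7, matching y values: 8, 11 (2 points).
  x = 8: rhs = 3, matching y values: none (0 points).
  x = 9: rhs = 9, matching y values: 3, 16 (2 points).
  x = 10: rhs = 12, matching y values: none (0 points).
  x = 11: rhs = 18, matching y values: none (0 points).
  x = 12: rhs = 14, matching y values: none (0 points).
  x = 13: rhs = 6, matching y values: 5, 14 (2 points).
  x = 14: rhs = 0, matching y values: 0 (1 points).
  x = 15: rhs = 2, matching y values: none (0 points).
  x = 16: rhs = 18, matching y values: none (0 points).
  x = 17: rhs = 16, matching y values: 4, 15 (2 points).
  x = 18: rhs = 2, matching y values: none (0 points).
Total affine count: 15.
Full point count |E(F_19)| = 15 + 1 = 16.
Hasse bound: |16 − (19+1)| = |-4| = 4 ≤ 2√19 ≈ 8.7178 ✓.


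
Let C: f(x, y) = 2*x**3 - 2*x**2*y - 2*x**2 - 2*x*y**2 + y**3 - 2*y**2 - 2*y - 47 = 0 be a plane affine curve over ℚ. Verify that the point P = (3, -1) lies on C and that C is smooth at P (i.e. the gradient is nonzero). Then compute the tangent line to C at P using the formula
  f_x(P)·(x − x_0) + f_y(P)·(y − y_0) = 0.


Tangent line at P: 52*x - y - 157 = 0.

Step 1: f(3, -1) = 0, so P lies on C.
Step 2: partial derivatives
  f_x(x, y) = 6*x**2 - 4*x*y - 4*x - 2*y**2, f_y(x, y) = -2*x**2 - 4*x*y + 3*y**2 - 4*y - 2.
  f_x(P) = 52, f_y(P) = -1 (gradient nonzero, so P is smooth).
Step 3: tangent line at P: 52·(x − 3) + -1·(y − -1) = 0.
Expanding: 52*x - y - 157 = 0.


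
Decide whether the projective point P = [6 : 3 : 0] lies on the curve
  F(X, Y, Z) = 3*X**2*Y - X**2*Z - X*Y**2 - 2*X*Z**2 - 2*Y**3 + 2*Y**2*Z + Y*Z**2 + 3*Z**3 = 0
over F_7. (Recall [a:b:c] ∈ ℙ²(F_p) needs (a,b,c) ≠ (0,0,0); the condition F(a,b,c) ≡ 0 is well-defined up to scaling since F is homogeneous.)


F(6,3,0) ≡ 6 (mod 7); P is NOT on the curve.

Evaluate F(6, 3, 0) term-by-term (mod 7).
  3*X**2*Y ↦ 3·36·3·1 = 324
  -X**2*Z ↦ -1·36·1·0 = 0
  -X*Y**2 ↦ -1·6·9·1 = -54
  -2*X*Z**2 ↦ -2·6·1·0 = 0
  -2*Y**3 ↦ -2·1·27·1 = -54
  2*Y**2*Z ↦ 2·1·9·0 = 0
  Y*Z**2 ↦ 1·1·3·0 = 0
  3*Z**3 ↦ 3·1·1·0 = 0
Sum: F(6, 3, 0) = (324) + (0) + (-54) + (0) + (-54) + (0) + (0) + (0) = 216.
Reducing mod 7: 216 ≡ 6 (mod 7).
Since F(a, b, c) ≡ 6 ≠ 0 (mod 7), P does NOT lie on the curve.


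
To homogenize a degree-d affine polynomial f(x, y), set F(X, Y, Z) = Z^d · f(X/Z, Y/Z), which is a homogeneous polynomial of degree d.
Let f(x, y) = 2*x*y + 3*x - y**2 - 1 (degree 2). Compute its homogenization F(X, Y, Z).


F(X, Y, Z) = 2*X*Y + 3*X*Z - Y**2 - Z**2

deg(f) = 2.
Substitute x = X/Z, y = Y/Z into f, then multiply by Z^2.
  monomial 2·x^1·y^1 ↦ 2·X^1·Y^1·Z^0.
  monomial 3·x^1·y^0 ↦ 3·X^1·Y^0·Z^1.
  monomial -1·x^0·y^2 ↦ -1·X^0·Y^2·Z^0.
  monomial -1·x^0·y^0 ↦ -1·X^0·Y^0·Z^2.
Collecting: F(X, Y, Z) = 2*X*Y + 3*X*Z - Y**2 - Z**2.


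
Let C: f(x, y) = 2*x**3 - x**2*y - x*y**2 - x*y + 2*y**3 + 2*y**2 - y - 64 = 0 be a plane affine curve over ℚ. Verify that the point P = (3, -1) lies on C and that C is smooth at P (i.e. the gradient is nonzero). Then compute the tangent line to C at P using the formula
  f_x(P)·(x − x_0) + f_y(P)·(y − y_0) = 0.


Tangent line at P: 60*x - 5*y - 185 = 0.

Step 1: f(3, -1) = 0, so P lies on C.
Step 2: partial derivatives
  f_x(x, y) = 6*x**2 - 2*x*y - y**2 - y, f_y(x, y) = -x**2 - 2*x*y - x + 6*y**2 + 4*y - 1.
  f_x(P) = 60, f_y(P) = -5 (gradient nonzero, so P is smooth).
Step 3: tangent line at P: 60·(x − 3) + -5·(y − -1) = 0.
Expanding: 60*x - 5*y - 185 = 0.


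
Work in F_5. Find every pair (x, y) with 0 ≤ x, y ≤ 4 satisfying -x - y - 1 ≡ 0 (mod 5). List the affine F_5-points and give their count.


Affine F_5-points: {(0, 4), (1, 3), (2, 2), (3, 1), (4, 0)}; count = 5.

For each of the 25 pairs (x, y) ∈ F_5², evaluate f(x, y) mod 5. Record the zeros.
  x = 0: [0↦4, 1↦3, 2↦2, 3↦1, 4↦0]  zeros at y ∈ {4}
  x = 1: [0↦3, 1↦2, 2↦1, 3↦0, 4↦4]  zeros at y ∈ {3}
  x = 2: [0↦2, 1↦1, 2↦0, 3↦4, 4↦3]  zeros at y ∈ {2}
  x = 3: [0↦1, 1↦0, 2↦4, 3↦3, 4↦2]  zeros at y ∈ {1}
  x = 4: [0↦0, 1↦4, 2↦3, 3↦2, 4↦1]  zeros at y ∈ {0}
Collecting zeros: affine points = {(0, 4), (1, 3), (2, 2), (3, 1), (4, 0)}.
Total count |C(F_5)_aff| = 5.


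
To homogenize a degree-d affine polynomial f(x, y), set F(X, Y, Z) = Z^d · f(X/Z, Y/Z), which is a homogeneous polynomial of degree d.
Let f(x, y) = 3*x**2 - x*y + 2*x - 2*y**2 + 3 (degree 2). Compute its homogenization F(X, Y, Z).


F(X, Y, Z) = 3*X**2 - X*Y + 2*X*Z - 2*Y**2 + 3*Z**2

deg(f) = 2.
Substitute x = X/Z, y = Y/Z into f, then multiply by Z^2.
  monomial 3·x^2·y^0 ↦ 3·X^2·Y^0·Z^0.
  monomial -1·x^1·y^1 ↦ -1·X^1·Y^1·Z^0.
  monomial 2·x^1·y^0 ↦ 2·X^1·Y^0·Z^1.
  monomial -2·x^0·y^2 ↦ -2·X^0·Y^2·Z^0.
  monomial 3·x^0·y^0 ↦ 3·X^0·Y^0·Z^2.
Collecting: F(X, Y, Z) = 3*X**2 - X*Y + 2*X*Z - 2*Y**2 + 3*Z**2.


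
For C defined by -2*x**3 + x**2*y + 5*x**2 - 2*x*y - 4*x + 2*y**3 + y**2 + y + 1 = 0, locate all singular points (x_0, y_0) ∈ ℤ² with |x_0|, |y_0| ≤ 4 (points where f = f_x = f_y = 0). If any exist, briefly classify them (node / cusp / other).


Singular points: {(1, 0)}; classification: node.

Compute partial derivatives:
  f_x = -6*x**2 + 2*x*y + 10*x - 2*y - 4.
  f_y = x**2 - 2*x + 6*y**2 + 2*y + 1.
Scan x_0 ∈ {−4, ..., 4}. For each x_0, f_y(x_0, y) is a polynomial in y; find its integer roots y ∈ {−4, ..., 4}, then test f_x and f at those candidates.
  x = -4: f_y(-4, y) = 6*y**2 + 2*y + 25; no integer root y with |y| ≤ 4.
  x = -3: f_y(-3, y) = 6*y**2 + 2*y + 16; no integer root y with |y| ≤ 4.
  x = -2: f_y(-2, y) = 6*y**2 + 2*y + 9; no integer root y with |y| ≤ 4.
  x = -1: f_y(-1, y) = 6*y**2 + 2*y + 4; no integer root y with |y| ≤ 4.
  x = 0: f_y(0, y) = 6*y**2 + 2*y + 1; no integer root y with |y| ≤ 4.
  x = 1: f_y(1, y) = 6*y**2 + 2*y; vanishes at y ∈ {0}. (1, 0): f_x = 0, f = 0 — SINGULAR.
  x = 2: f_y(2, y) = 6*y**2 + 2*y + 1; no integer root y with |y| ≤ 4.
  x = 3: f_y(3, y) = 6*y**2 + 2*y + 4; no integer root y with |y| ≤ 4.
  x = 4: f_y(4, y) = 6*y**2 + 2*y + 9; no integer root y with |y| ≤ 4.
Only singular point on the grid: (1, 0).
Classify: substitute x = 1 + u, y = 0 + v and expand: f = -2*u**3 + u**2*v - u**2 + 2*v**3 + v**2.
No constant or linear terms (consistent with a singular point). Quadratic part: -u**2 + v**2. Cubic part: -2*u**3 + u**2*v + 2*v**3.
The quadratic part v**2 - u**2 = (v − u)(v + u) splits into two distinct linear factors, so there are two distinct tangent lines y − 0 = ±(x − 1) — this is a node (ordinary double point).
Classification: node.


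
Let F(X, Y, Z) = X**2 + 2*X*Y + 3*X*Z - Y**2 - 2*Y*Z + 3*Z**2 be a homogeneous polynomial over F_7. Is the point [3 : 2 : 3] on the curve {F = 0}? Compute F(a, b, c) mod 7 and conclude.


F(3,2,3) ≡ 3 (mod 7); P is NOT on the curve.

Evaluate F(3, 2, 3) term-by-term (mod 7).
  X**2 ↦ 1·9·1·1 = 9
  2*X*Y ↦ 2·3·2·1 = 12
  3*X*Z ↦ 3·3·1·3 = 27
  -Y**2 ↦ -1·1·4·1 = -4
  -2*Y*Z ↦ -2·1·2·3 = -12
  3*Z**2 ↦ 3·1·1·9 = 27
Sum: F(3, 2, 3) = (9) + (12) + (27) + (-4) + (-12) + (27) = 59.
Reducing mod 7: 59 ≡ 3 (mod 7).
Since F(a, b, c) ≡ 3 ≠ 0 (mod 7), P does NOT lie on the curve.


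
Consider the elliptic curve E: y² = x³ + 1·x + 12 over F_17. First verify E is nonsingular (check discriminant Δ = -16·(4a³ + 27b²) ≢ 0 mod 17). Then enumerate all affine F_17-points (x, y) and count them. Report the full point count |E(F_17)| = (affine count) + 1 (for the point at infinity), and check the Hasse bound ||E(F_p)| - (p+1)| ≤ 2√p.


Affine points = {(3, 5), (3, 12), (6, 8), (6, 9), (9, 6), (9, 11), (10, 6), (10, 11), (12, 1), (12, 16), (14, 4), (14, 13), (15, 6), (15, 11)}; affine count = 14; |E(F_17)| = 15.

Discriminant check: Δ ∝ 4a³ + 27b² = 4·1³ + 27·12² = 4·1 + 27·144 ≡ 16 (mod 17). Nonzero ⇒ E is nonsingular.
For each x ∈ F_17, compute rhs = x³ + 1·x + 12 mod 17, then count y ∈ F_17 with y² ≡ rhs.
  x = 0: rhs = 12, matching y values: none (0 points).
  x = 1: rhs = 14, matching y values: none (0 points).
  x = 2: rhs = 5, matching y values: none (0 points).
  x = 3: rhs = 8, matching y values: 5, 12 (2 points).
  x = 4: rhs = 12, matching y values: none (0 points).
  x = 5: rhs = 6, matching y values: none (0 points).
  x = 6: rhs = 13, matching y values: 8, 9 (2 points).
  x = 7: rhs = 5, matching y values: none (0 points).
  x = 8: rhs = 5, matching y values: none (0 points).
  x = 9: rhs = 2, matching y values: 6, 11 (2 points).
  x = 10: rhs = 2, matching y values: 6, 11 (2 points).
  x = 11: rhs = 11, matching y values: none (0 points).
  x = 12: rhs = 1, matching y values: 1, 16 (2 points).
  x = 13: rhs = 12, matching y values: none (0 points).
  x = 14: rhs = 16, matching y values: 4, 13 (2 points).
  x = 15: rhs = 2, matching y values: 6, 11 (2 points).
  x = 16: rhs = 10, matching y values: none (0 points).
Total affine count: 14.
Full point count |E(F_17)| = 14 + 1 = 15.
Hasse bound: |15 − (17+1)| = |-3| = 3 ≤ 2√17 ≈ 8.2462 ✓.


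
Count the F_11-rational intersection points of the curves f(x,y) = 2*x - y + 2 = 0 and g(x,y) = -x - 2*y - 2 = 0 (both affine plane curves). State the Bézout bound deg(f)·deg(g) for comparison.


Common zeros: {(1, 4)}; count = 1; Bézout bound = 1.

deg(f) = 1, deg(g) = 1, so Bézout bound = 1.
Scan x ∈ F_11. For each x, list the y ∈ F_11 with f(x, y) ≡ 0 and those with g(x, y) ≡ 0 (mod 11); the common zeros in that column are the intersection.
  x = 0: f ≡ 0 at y ∈ {2}; g ≡ 0 at y ∈ {10}; common: ∅.
  x = 1: f ≡ 0 at y ∈ {4}; g ≡ 0 at y ∈ {4}; common: {4}.
  x = 2: f ≡ 0 at y ∈ {6}; g ≡ 0 at y ∈ {9}; common: ∅.
  x = 3: f ≡ 0 at y ∈ {8}; g ≡ 0 at y ∈ {3}; common: ∅.
  x = 4: f ≡ 0 at y ∈ {10}; g ≡ 0 at y ∈ {8}; common: ∅.
  x = 5: f ≡ 0 at y ∈ {1}; g ≡ 0 at y ∈ {2}; common: ∅.
  x = 6: f ≡ 0 at y ∈ {3}; g ≡ 0 at y ∈ {7}; common: ∅.
  x = 7: f ≡ 0 at y ∈ {5}; g ≡ 0 at y ∈ {1}; common: ∅.
  x = 8: f ≡ 0 at y ∈ {7}; g ≡ 0 at y ∈ {6}; common: ∅.
  x = 9: f ≡ 0 at y ∈ {9}; g ≡ 0 at y ∈ {0}; common: ∅.
  x = 10: f ≡ 0 at y ∈ {0}; g ≡ 0 at y ∈ {5}; common: ∅.
Collecting: common zeros = {(1, 4)}, so the count is 1.
Comparison with the Bézout bound: 1 ≤ 1 = deg(f)·deg(g), as expected for curves with no common component (the bound is attained).


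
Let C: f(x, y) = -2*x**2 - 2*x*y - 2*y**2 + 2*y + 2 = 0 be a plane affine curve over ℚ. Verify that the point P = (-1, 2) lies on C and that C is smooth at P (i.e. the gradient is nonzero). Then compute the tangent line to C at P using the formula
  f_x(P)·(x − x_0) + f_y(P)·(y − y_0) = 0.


Tangent line at P: 8 - 4*y = 0.

Step 1: f(-1, 2) = 0, so P lies on C.
Step 2: partial derivatives
  f_x(x, y) = -4*x - 2*y, f_y(x, y) = -2*x - 4*y + 2.
  f_x(P) = 0, f_y(P) = -4 (gradient nonzero, so P is smooth).
Step 3: tangent line at P: 0·(x − -1) + -4·(y − 2) = 0.
Expanding: 8 - 4*y = 0.


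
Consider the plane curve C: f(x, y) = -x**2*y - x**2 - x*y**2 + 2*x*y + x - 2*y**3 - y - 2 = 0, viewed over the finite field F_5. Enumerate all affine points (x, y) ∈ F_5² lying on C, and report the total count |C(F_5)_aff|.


Affine F_5-points: {(0, 1), (0, 2), (1, 1), (1, 3), (2, 2), (3, 4)}; count = 6.

For each of the 25 pairs (x, y) ∈ F_5², evaluate f(x, y) mod 5. Record the zeros.
  x = 0: [0↦3, 1↦0, 2↦0, 3↦1, 4↦1]  zeros at y ∈ {1, 2}
  x = 1: [0↦3, 1↦0, 2↦3, 3↦0, 4↦4]  zeros at y ∈ {1, 3}
  x = 2: [0↦1, 1↦1, 2↦0, 3↦1, 4↦2]  zeros at y ∈ {2}
  x = 3: [0↦2, 1↦3, 2↦1, 3↦4, 4↦0]  zeros at y ∈ {4}
  x = 4: [0↦1, 1↦1, 2↦1, 3↦4, 4↦3]  zeros at y ∈ ∅
Collecting zeros: affine points = {(0, 1), (0, 2), (1, 1), (1, 3), (2, 2), (3, 4)}.
Total count |C(F_5)_aff| = 6.


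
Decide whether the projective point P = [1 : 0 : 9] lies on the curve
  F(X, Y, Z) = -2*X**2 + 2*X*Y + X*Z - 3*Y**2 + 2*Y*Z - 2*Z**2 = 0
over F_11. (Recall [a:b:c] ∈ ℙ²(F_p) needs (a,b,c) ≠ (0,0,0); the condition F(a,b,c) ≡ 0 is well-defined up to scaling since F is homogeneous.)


F(1,0,9) ≡ 10 (mod 11); P is NOT on the curve.

Evaluate F(1, 0, 9) term-by-term (mod 11).
  -2*X**2 ↦ -2·1·1·1 = -2
  2*X*Y ↦ 2·1·0·1 = 0
  X*Z ↦ 1·1·1·9 = 9
  -3*Y**2 ↦ -3·1·0·1 = 0
  2*Y*Z ↦ 2·1·0·9 = 0
  -2*Z**2 ↦ -2·1·1·81 = -162
Sum: F(1, 0, 9) = (-2) + (0) + (9) + (0) + (0) + (-162) = -155.
Reducing mod 11: -155 ≡ 10 (mod 11).
Since F(a, b, c) ≡ 10 ≠ 0 (mod 11), P does NOT lie on the curve.


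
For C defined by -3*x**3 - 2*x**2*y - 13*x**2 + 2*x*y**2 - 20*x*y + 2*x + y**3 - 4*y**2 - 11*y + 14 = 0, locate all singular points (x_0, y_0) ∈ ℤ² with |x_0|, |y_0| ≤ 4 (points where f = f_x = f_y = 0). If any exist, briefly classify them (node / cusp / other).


Singular points: {(-2, 3)}; classification: node.

Compute partial derivatives:
  f_x = -9*x**2 - 4*x*y - 26*x + 2*y**2 - 20*y + 2.
  f_y = -2*x**2 + 4*x*y - 20*x + 3*y**2 - 8*y - 11.
Scan x_0 ∈ {−4, ..., 4}. For each x_0, f_y(x_0, y) is a polynomial in y; find its integer roots y ∈ {−4, ..., 4}, then test f_x and f at those candidates.
  x = -4: f_y(-4, y) = 3*y**2 - 24*y + 37; no integer root y with |y| ≤ 4.
  x = -3: f_y(-3, y) = 3*y**2 - 20*y + 31; no integer root y with |y| ≤ 4.
  x = -2: f_y(-2, y) = 3*y**2 - 16*y + 21; vanishes at y ∈ {3}. (-2, 3): f_x = 0, f = 0 — SINGULAR.
  x = -1: f_y(-1, y) = 3*y**2 - 12*y + 7; no integer root y with |y| ≤ 4.
  x = 0: f_y(0, y) = 3*y**2 - 8*y - 11; vanishes at y ∈ {-1}. (0, -1): f_x = 24 ≠ 0.
  x = 1: f_y(1, y) = 3*y**2 - 4*y - 33; no integer root y with |y| ≤ 4.
  x = 2: f_y(2, y) = 3*y**2 - 59; no integer root y with |y| ≤ 4.
  x = 3: f_y(3, y) = 3*y**2 + 4*y - 89; no integer root y with |y| ≤ 4.
  x = 4: f_y(4, y) = 3*y**2 + 8*y - 123; no integer root y with |y| ≤ 4.
Only singular point on the grid: (-2, 3).
Classify: substitute x = -2 + u, y = 3 + v and expand: f = -3*u**3 - 2*u**2*v - u**2 + 2*u*v**2 + v**3 + v**2.
No constant or linear terms (consistent with a singular point). Quadratic part: -u**2 + v**2. Cubic part: -3*u**3 - 2*u**2*v + 2*u*v**2 + v**3.
The quadratic part v**2 - u**2 = (v − u)(v + u) splits into two distinct linear factors, so there are two distinct tangent lines y − 3 = ±(x − -2) — this is a node (ordinary double point).
Classification: node.


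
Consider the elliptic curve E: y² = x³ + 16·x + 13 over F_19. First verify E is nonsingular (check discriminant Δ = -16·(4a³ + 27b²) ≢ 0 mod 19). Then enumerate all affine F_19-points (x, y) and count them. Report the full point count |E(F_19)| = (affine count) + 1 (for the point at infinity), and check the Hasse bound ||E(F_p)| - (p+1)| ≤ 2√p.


Affine points = {(1, 7), (1, 12), (5, 3), (5, 16), (8, 8), (8, 11), (11, 0), (13, 9), (13, 10), (14, 6), (14, 13), (17, 7), (17, 12)}; affine count = 13; |E(F_19)| = 14.

Discriminant check: Δ ∝ 4a³ + 27b² = 4·16³ + 27·13² = 4·4096 + 27·169 ≡ 9 (mod 19). Nonzero ⇒ E is nonsingular.
For each x ∈ F_19, compute rhs = x³ + 16·x + 13 mod 19, then count y ∈ F_19 with y² ≡ rhs.
  x = 0: rhs = 13, matching y values: none (0 points).
  x = 1: rhs = 11, matching y values: 7, 12 (2 points).
  x = 2: rhs = 15, matching y values: none (0 points).
  x = 3: rhs = 12, matching y values: none (0 points).
  x = 4: rhs = 8, matching y values: none (0 points).
  x = 5: rhs = 9, matching y values: 3, 16 (2 points).
  x = 6: rhs = 2, matching y values: none (0 points).
  x = 7: rhs = 12, matching y values: none (0 points).
  x = 8: rhs = 7, matching y values: 8, 11 (2 points).
  x = 9: rhs = 12, matching y values: none (0 points).
  x = 10: rhs = 14, matching y values: none (0 points).
  x = 11: rhs = 0, matching y values: 0 (1 points).
  x = 12: rhs = 14, matching y values: none (0 points).
  x = 13: rhs = 5, matching y values: 9, 10 (2 points).
  x = 14: rhs = 17, matching y values: 6, 13 (2 points).
  x = 15: rhs = 18, matching y values: none (0 points).
  x = 16: rhs = 14, matching y values: none (0 points).
  x = 17: rhs = 11, matching y values: 7, 12 (2 points).
  x = 18: rhs = 15, matching y values: none (0 points).
Total affine count: 13.
Full point count |E(F_19)| = 13 + 1 = 14.
Hasse bound: |14 − (19+1)| = |-6| = 6 ≤ 2√19 ≈ 8.7178 ✓.


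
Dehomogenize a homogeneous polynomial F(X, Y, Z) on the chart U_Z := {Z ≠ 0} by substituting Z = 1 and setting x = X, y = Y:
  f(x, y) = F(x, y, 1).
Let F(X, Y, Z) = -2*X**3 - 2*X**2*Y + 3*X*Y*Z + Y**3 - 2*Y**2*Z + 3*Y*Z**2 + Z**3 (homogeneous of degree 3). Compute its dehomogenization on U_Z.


f(x, y) = -2*x**3 - 2*x**2*y + 3*x*y + y**3 - 2*y**2 + 3*y + 1

On U_Z we set Z = 1. Each monomial c·X^i·Y^j·Z^k in F becomes c·x^i·y^j·1^k = c·x^i·y^j.
Substituting Z = 1: F(X, Y, 1) = -2*x**3 - 2*x**2*y + 3*x*y + y**3 - 2*y**2 + 3*y + 1.
Note: deg(f) ≤ deg(F) = 3; strict inequality happens when F is divisible by Z (lost terms).


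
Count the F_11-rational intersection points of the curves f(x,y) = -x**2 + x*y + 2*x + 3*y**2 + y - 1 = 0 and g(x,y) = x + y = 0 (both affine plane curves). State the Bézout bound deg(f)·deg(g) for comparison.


Common zeros: {(3, 8), (7, 4)}; count = 2; Bézout bound = 2.

deg(f) = 2, deg(g) = 1, so Bézout bound = 2.
Scan x ∈ F_11. For each x, list the y ∈ F_11 with f(x, y) ≡ 0 and those with g(x, y) ≡ 0 (mod 11); the common zeros in that column are the intersection.
  x = 0: f ≡ 0 at y ∈ ∅; g ≡ 0 at y ∈ {0}; common: ∅.
  x = 1: f ≡ 0 at y ∈ {0, 3}; g ≡ 0 at y ∈ {10}; common: ∅.
  x = 2: f ≡ 0 at y ∈ ∅; g ≡ 0 at y ∈ {9}; common: ∅.
  x = 3: f ≡ 0 at y ∈ {8, 9}; g ≡ 0 at y ∈ {8}; common: {8}.
  x = 4: f ≡ 0 at y ∈ {3, 10}; g ≡ 0 at y ∈ {7}; common: ∅.
  x = 5: f ≡ 0 at y ∈ ∅; g ≡ 0 at y ∈ {6}; common: ∅.
  x = 6: f ≡ 0 at y ∈ ∅; g ≡ 0 at y ∈ {5}; common: ∅.
  x = 7: f ≡ 0 at y ∈ {4, 8}; g ≡ 0 at y ∈ {4}; common: {4}.
  x = 8: f ≡ 0 at y ∈ {9, 10}; g ≡ 0 at y ∈ {3}; common: ∅.
  x = 9: f ≡ 0 at y ∈ ∅; g ≡ 0 at y ∈ {2}; common: ∅.
  x = 10: f ≡ 0 at y ∈ {4, 7}; g ≡ 0 at y ∈ {1}; common: ∅.
Collecting: common zeros = {(3, 8), (7, 4)}, so the count is 2.
Comparison with the Bézout bound: 2 ≤ 2 = deg(f)·deg(g), as expected for curves with no common component (the bound is attained).


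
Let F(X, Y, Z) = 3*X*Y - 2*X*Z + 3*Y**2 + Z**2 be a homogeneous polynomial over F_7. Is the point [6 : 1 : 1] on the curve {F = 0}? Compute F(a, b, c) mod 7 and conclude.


F(6,1,1) ≡ 3 (mod 7); P is NOT on the curve.

Evaluate F(6, 1, 1) term-by-term (mod 7).
  3*X*Y ↦ 3·6·1·1 = 18
  -2*X*Z ↦ -2·6·1·1 = -12
  3*Y**2 ↦ 3·1·1·1 = 3
  Z**2 ↦ 1·1·1·1 = 1
Sum: F(6, 1, 1) = (18) + (-12) + (3) + (1) = 10.
Reducing mod 7: 10 ≡ 3 (mod 7).
Since F(a, b, c) ≡ 3 ≠ 0 (mod 7), P does NOT lie on the curve.


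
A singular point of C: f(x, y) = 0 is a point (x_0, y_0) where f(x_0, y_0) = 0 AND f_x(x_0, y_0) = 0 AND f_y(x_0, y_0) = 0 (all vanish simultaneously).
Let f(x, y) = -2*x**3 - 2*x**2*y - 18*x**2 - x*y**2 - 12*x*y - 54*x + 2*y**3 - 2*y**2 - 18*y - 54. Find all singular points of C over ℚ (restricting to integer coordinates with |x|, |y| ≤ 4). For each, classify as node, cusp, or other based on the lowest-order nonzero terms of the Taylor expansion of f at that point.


Singular points: {(-3, 0)}; classification: cusp.

Compute partial derivatives:
  f_x = -6*x**2 - 4*x*y - 36*x - y**2 - 12*y - 54.
  f_y = -2*x**2 - 2*x*y - 12*x + 6*y**2 - 4*y - 18.
Scan x_0 ∈ {−4, ..., 4}. For each x_0, f_y(x_0, y) is a polynomial in y; find its integer roots y ∈ {−4, ..., 4}, then test f_x and f at those candidates.
  x = -4: f_y(-4, y) = 6*y**2 + 4*y - 2; vanishes at y ∈ {-1}. (-4, -1): f_x = -11 ≠ 0.
  x = -3: f_y(-3, y) = 6*y**2 + 2*y; vanishes at y ∈ {0}. (-3, 0): f_x = 0, f = 0 — SINGULAR.
  x = -2: f_y(-2, y) = 6*y**2 - 2; no integer root y with |y| ≤ 4.
  x = -1: f_y(-1, y) = 6*y**2 - 2*y - 8; vanishes at y ∈ {-1}. (-1, -1): f_x = -17 ≠ 0.
  x = 0: f_y(0, y) = 6*y**2 - 4*y - 18; no integer root y with |y| ≤ 4.
  x = 1: f_y(1, y) = 6*y**2 - 6*y - 32; no integer root y with |y| ≤ 4.
  x = 2: f_y(2, y) = 6*y**2 - 8*y - 50; no integer root y with |y| ≤ 4.
  x = 3: f_y(3, y) = 6*y**2 - 10*y - 72; no integer root y with |y| ≤ 4.
  x = 4: f_y(4, y) = 6*y**2 - 12*y - 98; no integer root y with |y| ≤ 4.
Only singular point on the grid: (-3, 0).
Classify: substitute x = -3 + u, y = 0 + v and expand: f = -2*u**3 - 2*u**2*v - u*v**2 + 2*v**3 + v**2.
No constant or linear terms (consistent with a singular point). Quadratic part: v**2. Cubic part: -2*u**3 - 2*u**2*v - u*v**2 + 2*v**3.
The quadratic part v**2 is a perfect square, so there is a single (double) tangent line v = 0, i.e. y = 0. Restricting the cubic part to that line (v = 0) leaves -2*u**3 ≠ 0, so f is not divisible by v and the branch is v² ≈ 2*u**3 to lowest order — this is a cusp.
Classification: cusp.
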